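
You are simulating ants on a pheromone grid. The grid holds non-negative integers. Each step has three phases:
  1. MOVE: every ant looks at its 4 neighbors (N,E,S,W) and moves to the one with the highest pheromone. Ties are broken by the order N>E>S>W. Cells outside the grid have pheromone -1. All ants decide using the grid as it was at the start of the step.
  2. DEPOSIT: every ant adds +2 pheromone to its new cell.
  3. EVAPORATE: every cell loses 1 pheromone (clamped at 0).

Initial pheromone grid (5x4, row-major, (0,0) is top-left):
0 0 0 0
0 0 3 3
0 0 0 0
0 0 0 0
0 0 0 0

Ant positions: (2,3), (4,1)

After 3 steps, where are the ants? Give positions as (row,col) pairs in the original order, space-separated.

Step 1: ant0:(2,3)->N->(1,3) | ant1:(4,1)->N->(3,1)
  grid max=4 at (1,3)
Step 2: ant0:(1,3)->W->(1,2) | ant1:(3,1)->N->(2,1)
  grid max=3 at (1,2)
Step 3: ant0:(1,2)->E->(1,3) | ant1:(2,1)->N->(1,1)
  grid max=4 at (1,3)

(1,3) (1,1)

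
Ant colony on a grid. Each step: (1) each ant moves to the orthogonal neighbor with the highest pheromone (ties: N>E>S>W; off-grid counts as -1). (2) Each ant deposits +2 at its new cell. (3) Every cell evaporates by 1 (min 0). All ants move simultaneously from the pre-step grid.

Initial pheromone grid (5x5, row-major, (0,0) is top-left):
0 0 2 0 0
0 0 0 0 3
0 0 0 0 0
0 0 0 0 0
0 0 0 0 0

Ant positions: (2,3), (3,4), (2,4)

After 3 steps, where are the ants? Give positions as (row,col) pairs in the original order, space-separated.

Step 1: ant0:(2,3)->N->(1,3) | ant1:(3,4)->N->(2,4) | ant2:(2,4)->N->(1,4)
  grid max=4 at (1,4)
Step 2: ant0:(1,3)->E->(1,4) | ant1:(2,4)->N->(1,4) | ant2:(1,4)->S->(2,4)
  grid max=7 at (1,4)
Step 3: ant0:(1,4)->S->(2,4) | ant1:(1,4)->S->(2,4) | ant2:(2,4)->N->(1,4)
  grid max=8 at (1,4)

(2,4) (2,4) (1,4)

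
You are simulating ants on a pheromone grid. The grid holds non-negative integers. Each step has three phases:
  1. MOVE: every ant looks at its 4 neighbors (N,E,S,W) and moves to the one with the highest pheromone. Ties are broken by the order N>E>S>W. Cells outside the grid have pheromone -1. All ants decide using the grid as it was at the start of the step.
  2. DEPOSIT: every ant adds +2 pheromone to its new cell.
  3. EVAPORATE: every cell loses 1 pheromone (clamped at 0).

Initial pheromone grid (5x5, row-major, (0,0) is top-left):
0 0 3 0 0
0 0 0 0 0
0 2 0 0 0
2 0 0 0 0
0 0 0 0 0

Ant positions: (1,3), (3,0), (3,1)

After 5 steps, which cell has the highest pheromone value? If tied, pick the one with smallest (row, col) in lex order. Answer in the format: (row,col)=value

Answer: (2,1)=7

Derivation:
Step 1: ant0:(1,3)->N->(0,3) | ant1:(3,0)->N->(2,0) | ant2:(3,1)->N->(2,1)
  grid max=3 at (2,1)
Step 2: ant0:(0,3)->W->(0,2) | ant1:(2,0)->E->(2,1) | ant2:(2,1)->W->(2,0)
  grid max=4 at (2,1)
Step 3: ant0:(0,2)->E->(0,3) | ant1:(2,1)->W->(2,0) | ant2:(2,0)->E->(2,1)
  grid max=5 at (2,1)
Step 4: ant0:(0,3)->W->(0,2) | ant1:(2,0)->E->(2,1) | ant2:(2,1)->W->(2,0)
  grid max=6 at (2,1)
Step 5: ant0:(0,2)->E->(0,3) | ant1:(2,1)->W->(2,0) | ant2:(2,0)->E->(2,1)
  grid max=7 at (2,1)
Final grid:
  0 0 2 1 0
  0 0 0 0 0
  5 7 0 0 0
  0 0 0 0 0
  0 0 0 0 0
Max pheromone 7 at (2,1)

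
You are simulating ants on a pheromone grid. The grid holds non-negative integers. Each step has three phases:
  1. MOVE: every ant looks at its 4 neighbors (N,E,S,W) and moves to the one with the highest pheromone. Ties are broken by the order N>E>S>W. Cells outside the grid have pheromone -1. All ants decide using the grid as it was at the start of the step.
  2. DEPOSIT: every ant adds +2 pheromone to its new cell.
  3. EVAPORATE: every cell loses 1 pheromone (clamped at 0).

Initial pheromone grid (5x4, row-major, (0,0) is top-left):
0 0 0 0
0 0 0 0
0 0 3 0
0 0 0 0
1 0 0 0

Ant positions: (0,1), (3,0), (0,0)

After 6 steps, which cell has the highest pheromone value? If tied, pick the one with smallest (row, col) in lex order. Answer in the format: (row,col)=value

Step 1: ant0:(0,1)->E->(0,2) | ant1:(3,0)->S->(4,0) | ant2:(0,0)->E->(0,1)
  grid max=2 at (2,2)
Step 2: ant0:(0,2)->W->(0,1) | ant1:(4,0)->N->(3,0) | ant2:(0,1)->E->(0,2)
  grid max=2 at (0,1)
Step 3: ant0:(0,1)->E->(0,2) | ant1:(3,0)->S->(4,0) | ant2:(0,2)->W->(0,1)
  grid max=3 at (0,1)
Step 4: ant0:(0,2)->W->(0,1) | ant1:(4,0)->N->(3,0) | ant2:(0,1)->E->(0,2)
  grid max=4 at (0,1)
Step 5: ant0:(0,1)->E->(0,2) | ant1:(3,0)->S->(4,0) | ant2:(0,2)->W->(0,1)
  grid max=5 at (0,1)
Step 6: ant0:(0,2)->W->(0,1) | ant1:(4,0)->N->(3,0) | ant2:(0,1)->E->(0,2)
  grid max=6 at (0,1)
Final grid:
  0 6 6 0
  0 0 0 0
  0 0 0 0
  1 0 0 0
  1 0 0 0
Max pheromone 6 at (0,1)

Answer: (0,1)=6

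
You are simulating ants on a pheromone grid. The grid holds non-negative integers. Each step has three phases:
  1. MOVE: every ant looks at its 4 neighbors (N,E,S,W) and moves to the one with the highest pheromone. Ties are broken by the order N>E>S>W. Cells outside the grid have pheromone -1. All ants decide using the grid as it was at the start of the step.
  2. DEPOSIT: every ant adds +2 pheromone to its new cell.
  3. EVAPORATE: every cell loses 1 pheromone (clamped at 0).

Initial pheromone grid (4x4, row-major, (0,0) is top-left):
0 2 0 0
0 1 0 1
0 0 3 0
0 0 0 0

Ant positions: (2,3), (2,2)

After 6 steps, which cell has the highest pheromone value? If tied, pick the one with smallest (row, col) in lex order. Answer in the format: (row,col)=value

Answer: (2,2)=9

Derivation:
Step 1: ant0:(2,3)->W->(2,2) | ant1:(2,2)->N->(1,2)
  grid max=4 at (2,2)
Step 2: ant0:(2,2)->N->(1,2) | ant1:(1,2)->S->(2,2)
  grid max=5 at (2,2)
Step 3: ant0:(1,2)->S->(2,2) | ant1:(2,2)->N->(1,2)
  grid max=6 at (2,2)
Step 4: ant0:(2,2)->N->(1,2) | ant1:(1,2)->S->(2,2)
  grid max=7 at (2,2)
Step 5: ant0:(1,2)->S->(2,2) | ant1:(2,2)->N->(1,2)
  grid max=8 at (2,2)
Step 6: ant0:(2,2)->N->(1,2) | ant1:(1,2)->S->(2,2)
  grid max=9 at (2,2)
Final grid:
  0 0 0 0
  0 0 6 0
  0 0 9 0
  0 0 0 0
Max pheromone 9 at (2,2)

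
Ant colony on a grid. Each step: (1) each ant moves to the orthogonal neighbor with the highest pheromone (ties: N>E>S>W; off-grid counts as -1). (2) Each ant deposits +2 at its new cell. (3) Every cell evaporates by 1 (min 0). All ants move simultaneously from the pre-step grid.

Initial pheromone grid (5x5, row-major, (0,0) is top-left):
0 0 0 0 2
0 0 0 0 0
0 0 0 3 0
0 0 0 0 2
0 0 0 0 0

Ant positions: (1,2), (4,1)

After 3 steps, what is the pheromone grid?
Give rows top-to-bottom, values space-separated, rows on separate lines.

After step 1: ants at (0,2),(3,1)
  0 0 1 0 1
  0 0 0 0 0
  0 0 0 2 0
  0 1 0 0 1
  0 0 0 0 0
After step 2: ants at (0,3),(2,1)
  0 0 0 1 0
  0 0 0 0 0
  0 1 0 1 0
  0 0 0 0 0
  0 0 0 0 0
After step 3: ants at (0,4),(1,1)
  0 0 0 0 1
  0 1 0 0 0
  0 0 0 0 0
  0 0 0 0 0
  0 0 0 0 0

0 0 0 0 1
0 1 0 0 0
0 0 0 0 0
0 0 0 0 0
0 0 0 0 0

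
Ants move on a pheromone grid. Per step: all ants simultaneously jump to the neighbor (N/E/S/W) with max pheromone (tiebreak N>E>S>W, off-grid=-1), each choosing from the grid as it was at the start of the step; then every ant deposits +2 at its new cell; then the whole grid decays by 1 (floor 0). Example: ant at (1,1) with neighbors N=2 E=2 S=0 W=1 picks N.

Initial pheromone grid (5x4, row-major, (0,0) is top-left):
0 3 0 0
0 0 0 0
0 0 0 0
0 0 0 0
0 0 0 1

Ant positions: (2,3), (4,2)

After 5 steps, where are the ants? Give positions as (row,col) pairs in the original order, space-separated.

Step 1: ant0:(2,3)->N->(1,3) | ant1:(4,2)->E->(4,3)
  grid max=2 at (0,1)
Step 2: ant0:(1,3)->N->(0,3) | ant1:(4,3)->N->(3,3)
  grid max=1 at (0,1)
Step 3: ant0:(0,3)->S->(1,3) | ant1:(3,3)->S->(4,3)
  grid max=2 at (4,3)
Step 4: ant0:(1,3)->N->(0,3) | ant1:(4,3)->N->(3,3)
  grid max=1 at (0,3)
Step 5: ant0:(0,3)->S->(1,3) | ant1:(3,3)->S->(4,3)
  grid max=2 at (4,3)

(1,3) (4,3)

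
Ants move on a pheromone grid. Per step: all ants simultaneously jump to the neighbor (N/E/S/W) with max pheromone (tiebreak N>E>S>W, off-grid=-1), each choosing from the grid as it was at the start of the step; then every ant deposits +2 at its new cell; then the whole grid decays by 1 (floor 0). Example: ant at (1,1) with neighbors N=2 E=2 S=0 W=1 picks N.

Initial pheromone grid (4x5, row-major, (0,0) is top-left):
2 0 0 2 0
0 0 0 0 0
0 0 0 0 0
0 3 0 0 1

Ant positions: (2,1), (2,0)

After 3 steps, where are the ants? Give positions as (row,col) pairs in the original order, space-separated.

Step 1: ant0:(2,1)->S->(3,1) | ant1:(2,0)->N->(1,0)
  grid max=4 at (3,1)
Step 2: ant0:(3,1)->N->(2,1) | ant1:(1,0)->N->(0,0)
  grid max=3 at (3,1)
Step 3: ant0:(2,1)->S->(3,1) | ant1:(0,0)->E->(0,1)
  grid max=4 at (3,1)

(3,1) (0,1)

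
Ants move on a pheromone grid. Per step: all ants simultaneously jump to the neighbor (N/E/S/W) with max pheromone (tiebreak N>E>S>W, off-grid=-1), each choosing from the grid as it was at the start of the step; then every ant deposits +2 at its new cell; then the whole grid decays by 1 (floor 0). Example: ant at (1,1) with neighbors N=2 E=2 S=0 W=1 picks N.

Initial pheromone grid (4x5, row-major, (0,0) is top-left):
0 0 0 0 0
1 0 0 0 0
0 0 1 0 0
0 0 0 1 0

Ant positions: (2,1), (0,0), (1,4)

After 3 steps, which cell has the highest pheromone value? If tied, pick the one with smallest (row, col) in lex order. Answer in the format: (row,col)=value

Step 1: ant0:(2,1)->E->(2,2) | ant1:(0,0)->S->(1,0) | ant2:(1,4)->N->(0,4)
  grid max=2 at (1,0)
Step 2: ant0:(2,2)->N->(1,2) | ant1:(1,0)->N->(0,0) | ant2:(0,4)->S->(1,4)
  grid max=1 at (0,0)
Step 3: ant0:(1,2)->S->(2,2) | ant1:(0,0)->S->(1,0) | ant2:(1,4)->N->(0,4)
  grid max=2 at (1,0)
Final grid:
  0 0 0 0 1
  2 0 0 0 0
  0 0 2 0 0
  0 0 0 0 0
Max pheromone 2 at (1,0)

Answer: (1,0)=2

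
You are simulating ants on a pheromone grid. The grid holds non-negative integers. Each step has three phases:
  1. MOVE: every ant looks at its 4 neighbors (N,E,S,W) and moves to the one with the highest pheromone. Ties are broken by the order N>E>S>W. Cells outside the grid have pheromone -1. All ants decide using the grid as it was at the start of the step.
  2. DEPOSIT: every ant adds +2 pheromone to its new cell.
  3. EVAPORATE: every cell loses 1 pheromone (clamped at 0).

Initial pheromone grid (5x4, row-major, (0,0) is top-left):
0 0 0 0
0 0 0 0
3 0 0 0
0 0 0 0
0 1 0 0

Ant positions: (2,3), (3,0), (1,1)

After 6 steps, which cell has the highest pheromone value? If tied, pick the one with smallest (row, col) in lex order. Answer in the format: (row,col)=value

Answer: (0,2)=5

Derivation:
Step 1: ant0:(2,3)->N->(1,3) | ant1:(3,0)->N->(2,0) | ant2:(1,1)->N->(0,1)
  grid max=4 at (2,0)
Step 2: ant0:(1,3)->N->(0,3) | ant1:(2,0)->N->(1,0) | ant2:(0,1)->E->(0,2)
  grid max=3 at (2,0)
Step 3: ant0:(0,3)->W->(0,2) | ant1:(1,0)->S->(2,0) | ant2:(0,2)->E->(0,3)
  grid max=4 at (2,0)
Step 4: ant0:(0,2)->E->(0,3) | ant1:(2,0)->N->(1,0) | ant2:(0,3)->W->(0,2)
  grid max=3 at (0,2)
Step 5: ant0:(0,3)->W->(0,2) | ant1:(1,0)->S->(2,0) | ant2:(0,2)->E->(0,3)
  grid max=4 at (0,2)
Step 6: ant0:(0,2)->E->(0,3) | ant1:(2,0)->N->(1,0) | ant2:(0,3)->W->(0,2)
  grid max=5 at (0,2)
Final grid:
  0 0 5 5
  1 0 0 0
  3 0 0 0
  0 0 0 0
  0 0 0 0
Max pheromone 5 at (0,2)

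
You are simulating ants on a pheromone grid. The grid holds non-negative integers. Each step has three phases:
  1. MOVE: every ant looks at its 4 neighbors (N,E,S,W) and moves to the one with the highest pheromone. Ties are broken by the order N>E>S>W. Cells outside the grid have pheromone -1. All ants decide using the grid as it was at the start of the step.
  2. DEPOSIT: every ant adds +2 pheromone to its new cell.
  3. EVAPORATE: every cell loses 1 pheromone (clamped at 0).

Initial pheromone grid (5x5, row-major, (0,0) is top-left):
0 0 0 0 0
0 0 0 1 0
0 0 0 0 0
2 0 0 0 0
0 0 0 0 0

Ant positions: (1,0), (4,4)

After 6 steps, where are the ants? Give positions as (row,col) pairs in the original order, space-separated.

Step 1: ant0:(1,0)->N->(0,0) | ant1:(4,4)->N->(3,4)
  grid max=1 at (0,0)
Step 2: ant0:(0,0)->E->(0,1) | ant1:(3,4)->N->(2,4)
  grid max=1 at (0,1)
Step 3: ant0:(0,1)->E->(0,2) | ant1:(2,4)->N->(1,4)
  grid max=1 at (0,2)
Step 4: ant0:(0,2)->E->(0,3) | ant1:(1,4)->N->(0,4)
  grid max=1 at (0,3)
Step 5: ant0:(0,3)->E->(0,4) | ant1:(0,4)->W->(0,3)
  grid max=2 at (0,3)
Step 6: ant0:(0,4)->W->(0,3) | ant1:(0,3)->E->(0,4)
  grid max=3 at (0,3)

(0,3) (0,4)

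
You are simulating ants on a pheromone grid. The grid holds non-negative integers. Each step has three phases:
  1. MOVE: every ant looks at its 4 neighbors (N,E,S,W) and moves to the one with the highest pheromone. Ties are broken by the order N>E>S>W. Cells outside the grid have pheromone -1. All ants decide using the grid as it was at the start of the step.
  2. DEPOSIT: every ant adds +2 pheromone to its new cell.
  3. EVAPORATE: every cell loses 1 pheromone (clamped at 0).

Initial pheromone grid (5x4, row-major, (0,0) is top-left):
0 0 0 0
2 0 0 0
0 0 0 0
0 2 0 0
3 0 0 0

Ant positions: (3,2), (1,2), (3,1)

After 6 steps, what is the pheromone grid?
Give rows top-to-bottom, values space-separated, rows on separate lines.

After step 1: ants at (3,1),(0,2),(2,1)
  0 0 1 0
  1 0 0 0
  0 1 0 0
  0 3 0 0
  2 0 0 0
After step 2: ants at (2,1),(0,3),(3,1)
  0 0 0 1
  0 0 0 0
  0 2 0 0
  0 4 0 0
  1 0 0 0
After step 3: ants at (3,1),(1,3),(2,1)
  0 0 0 0
  0 0 0 1
  0 3 0 0
  0 5 0 0
  0 0 0 0
After step 4: ants at (2,1),(0,3),(3,1)
  0 0 0 1
  0 0 0 0
  0 4 0 0
  0 6 0 0
  0 0 0 0
After step 5: ants at (3,1),(1,3),(2,1)
  0 0 0 0
  0 0 0 1
  0 5 0 0
  0 7 0 0
  0 0 0 0
After step 6: ants at (2,1),(0,3),(3,1)
  0 0 0 1
  0 0 0 0
  0 6 0 0
  0 8 0 0
  0 0 0 0

0 0 0 1
0 0 0 0
0 6 0 0
0 8 0 0
0 0 0 0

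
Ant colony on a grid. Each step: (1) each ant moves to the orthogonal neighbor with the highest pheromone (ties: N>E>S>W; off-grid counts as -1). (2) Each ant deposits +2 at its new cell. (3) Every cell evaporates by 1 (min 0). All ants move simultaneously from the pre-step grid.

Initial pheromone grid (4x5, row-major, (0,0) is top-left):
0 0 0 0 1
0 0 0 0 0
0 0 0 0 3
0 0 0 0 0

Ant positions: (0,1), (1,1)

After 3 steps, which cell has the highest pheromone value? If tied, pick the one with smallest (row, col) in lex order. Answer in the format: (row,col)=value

Step 1: ant0:(0,1)->E->(0,2) | ant1:(1,1)->N->(0,1)
  grid max=2 at (2,4)
Step 2: ant0:(0,2)->W->(0,1) | ant1:(0,1)->E->(0,2)
  grid max=2 at (0,1)
Step 3: ant0:(0,1)->E->(0,2) | ant1:(0,2)->W->(0,1)
  grid max=3 at (0,1)
Final grid:
  0 3 3 0 0
  0 0 0 0 0
  0 0 0 0 0
  0 0 0 0 0
Max pheromone 3 at (0,1)

Answer: (0,1)=3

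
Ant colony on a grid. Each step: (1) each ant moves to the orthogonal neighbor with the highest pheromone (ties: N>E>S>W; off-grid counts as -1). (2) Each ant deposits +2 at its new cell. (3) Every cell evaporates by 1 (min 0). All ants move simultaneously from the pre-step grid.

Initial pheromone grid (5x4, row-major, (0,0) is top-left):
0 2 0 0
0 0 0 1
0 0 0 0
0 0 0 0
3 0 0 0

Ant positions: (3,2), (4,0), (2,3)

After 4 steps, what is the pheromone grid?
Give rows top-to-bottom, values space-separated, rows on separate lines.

After step 1: ants at (2,2),(3,0),(1,3)
  0 1 0 0
  0 0 0 2
  0 0 1 0
  1 0 0 0
  2 0 0 0
After step 2: ants at (1,2),(4,0),(0,3)
  0 0 0 1
  0 0 1 1
  0 0 0 0
  0 0 0 0
  3 0 0 0
After step 3: ants at (1,3),(3,0),(1,3)
  0 0 0 0
  0 0 0 4
  0 0 0 0
  1 0 0 0
  2 0 0 0
After step 4: ants at (0,3),(4,0),(0,3)
  0 0 0 3
  0 0 0 3
  0 0 0 0
  0 0 0 0
  3 0 0 0

0 0 0 3
0 0 0 3
0 0 0 0
0 0 0 0
3 0 0 0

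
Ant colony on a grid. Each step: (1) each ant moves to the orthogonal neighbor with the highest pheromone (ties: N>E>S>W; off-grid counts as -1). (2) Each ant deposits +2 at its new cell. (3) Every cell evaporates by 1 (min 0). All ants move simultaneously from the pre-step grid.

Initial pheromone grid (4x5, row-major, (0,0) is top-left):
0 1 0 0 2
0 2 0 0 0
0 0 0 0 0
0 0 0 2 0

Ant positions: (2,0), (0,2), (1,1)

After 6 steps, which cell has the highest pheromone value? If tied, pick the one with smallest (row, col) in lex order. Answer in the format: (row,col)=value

Answer: (1,1)=14

Derivation:
Step 1: ant0:(2,0)->N->(1,0) | ant1:(0,2)->W->(0,1) | ant2:(1,1)->N->(0,1)
  grid max=4 at (0,1)
Step 2: ant0:(1,0)->E->(1,1) | ant1:(0,1)->S->(1,1) | ant2:(0,1)->S->(1,1)
  grid max=6 at (1,1)
Step 3: ant0:(1,1)->N->(0,1) | ant1:(1,1)->N->(0,1) | ant2:(1,1)->N->(0,1)
  grid max=8 at (0,1)
Step 4: ant0:(0,1)->S->(1,1) | ant1:(0,1)->S->(1,1) | ant2:(0,1)->S->(1,1)
  grid max=10 at (1,1)
Step 5: ant0:(1,1)->N->(0,1) | ant1:(1,1)->N->(0,1) | ant2:(1,1)->N->(0,1)
  grid max=12 at (0,1)
Step 6: ant0:(0,1)->S->(1,1) | ant1:(0,1)->S->(1,1) | ant2:(0,1)->S->(1,1)
  grid max=14 at (1,1)
Final grid:
  0 11 0 0 0
  0 14 0 0 0
  0 0 0 0 0
  0 0 0 0 0
Max pheromone 14 at (1,1)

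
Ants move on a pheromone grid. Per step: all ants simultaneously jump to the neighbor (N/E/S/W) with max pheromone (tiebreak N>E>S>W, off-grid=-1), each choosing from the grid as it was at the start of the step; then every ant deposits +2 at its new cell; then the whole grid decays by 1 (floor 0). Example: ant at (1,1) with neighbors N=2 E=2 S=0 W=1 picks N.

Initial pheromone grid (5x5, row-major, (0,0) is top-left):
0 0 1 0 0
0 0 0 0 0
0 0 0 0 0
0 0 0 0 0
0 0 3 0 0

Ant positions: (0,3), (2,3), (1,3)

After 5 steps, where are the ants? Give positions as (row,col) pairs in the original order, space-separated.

Step 1: ant0:(0,3)->W->(0,2) | ant1:(2,3)->N->(1,3) | ant2:(1,3)->N->(0,3)
  grid max=2 at (0,2)
Step 2: ant0:(0,2)->E->(0,3) | ant1:(1,3)->N->(0,3) | ant2:(0,3)->W->(0,2)
  grid max=4 at (0,3)
Step 3: ant0:(0,3)->W->(0,2) | ant1:(0,3)->W->(0,2) | ant2:(0,2)->E->(0,3)
  grid max=6 at (0,2)
Step 4: ant0:(0,2)->E->(0,3) | ant1:(0,2)->E->(0,3) | ant2:(0,3)->W->(0,2)
  grid max=8 at (0,3)
Step 5: ant0:(0,3)->W->(0,2) | ant1:(0,3)->W->(0,2) | ant2:(0,2)->E->(0,3)
  grid max=10 at (0,2)

(0,2) (0,2) (0,3)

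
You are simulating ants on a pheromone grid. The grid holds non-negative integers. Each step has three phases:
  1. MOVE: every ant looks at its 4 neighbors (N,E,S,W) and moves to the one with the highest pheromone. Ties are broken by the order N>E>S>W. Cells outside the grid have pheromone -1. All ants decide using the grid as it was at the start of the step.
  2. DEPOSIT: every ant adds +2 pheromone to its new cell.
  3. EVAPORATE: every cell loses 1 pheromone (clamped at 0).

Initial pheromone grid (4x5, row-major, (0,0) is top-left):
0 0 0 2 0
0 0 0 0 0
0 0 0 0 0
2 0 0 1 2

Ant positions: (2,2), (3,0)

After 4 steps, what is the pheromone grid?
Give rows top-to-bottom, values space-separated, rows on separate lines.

After step 1: ants at (1,2),(2,0)
  0 0 0 1 0
  0 0 1 0 0
  1 0 0 0 0
  1 0 0 0 1
After step 2: ants at (0,2),(3,0)
  0 0 1 0 0
  0 0 0 0 0
  0 0 0 0 0
  2 0 0 0 0
After step 3: ants at (0,3),(2,0)
  0 0 0 1 0
  0 0 0 0 0
  1 0 0 0 0
  1 0 0 0 0
After step 4: ants at (0,4),(3,0)
  0 0 0 0 1
  0 0 0 0 0
  0 0 0 0 0
  2 0 0 0 0

0 0 0 0 1
0 0 0 0 0
0 0 0 0 0
2 0 0 0 0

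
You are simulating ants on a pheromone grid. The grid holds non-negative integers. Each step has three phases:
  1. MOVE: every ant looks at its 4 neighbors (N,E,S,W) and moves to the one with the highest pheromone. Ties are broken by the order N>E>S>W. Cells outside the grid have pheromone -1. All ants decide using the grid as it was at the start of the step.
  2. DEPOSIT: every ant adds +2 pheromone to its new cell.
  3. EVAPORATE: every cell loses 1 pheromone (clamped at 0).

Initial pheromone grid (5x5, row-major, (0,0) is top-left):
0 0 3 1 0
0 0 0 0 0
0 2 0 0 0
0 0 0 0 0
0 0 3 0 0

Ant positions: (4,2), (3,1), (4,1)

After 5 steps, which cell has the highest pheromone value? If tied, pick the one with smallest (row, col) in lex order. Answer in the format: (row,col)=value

Answer: (4,2)=8

Derivation:
Step 1: ant0:(4,2)->N->(3,2) | ant1:(3,1)->N->(2,1) | ant2:(4,1)->E->(4,2)
  grid max=4 at (4,2)
Step 2: ant0:(3,2)->S->(4,2) | ant1:(2,1)->N->(1,1) | ant2:(4,2)->N->(3,2)
  grid max=5 at (4,2)
Step 3: ant0:(4,2)->N->(3,2) | ant1:(1,1)->S->(2,1) | ant2:(3,2)->S->(4,2)
  grid max=6 at (4,2)
Step 4: ant0:(3,2)->S->(4,2) | ant1:(2,1)->N->(1,1) | ant2:(4,2)->N->(3,2)
  grid max=7 at (4,2)
Step 5: ant0:(4,2)->N->(3,2) | ant1:(1,1)->S->(2,1) | ant2:(3,2)->S->(4,2)
  grid max=8 at (4,2)
Final grid:
  0 0 0 0 0
  0 0 0 0 0
  0 3 0 0 0
  0 0 5 0 0
  0 0 8 0 0
Max pheromone 8 at (4,2)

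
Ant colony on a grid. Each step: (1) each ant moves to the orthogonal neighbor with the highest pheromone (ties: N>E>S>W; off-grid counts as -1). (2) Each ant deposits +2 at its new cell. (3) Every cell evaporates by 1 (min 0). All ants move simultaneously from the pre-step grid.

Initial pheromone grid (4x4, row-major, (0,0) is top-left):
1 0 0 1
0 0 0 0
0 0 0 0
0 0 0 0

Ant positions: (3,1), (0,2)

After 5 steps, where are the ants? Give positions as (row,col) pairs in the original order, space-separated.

Step 1: ant0:(3,1)->N->(2,1) | ant1:(0,2)->E->(0,3)
  grid max=2 at (0,3)
Step 2: ant0:(2,1)->N->(1,1) | ant1:(0,3)->S->(1,3)
  grid max=1 at (0,3)
Step 3: ant0:(1,1)->N->(0,1) | ant1:(1,3)->N->(0,3)
  grid max=2 at (0,3)
Step 4: ant0:(0,1)->E->(0,2) | ant1:(0,3)->S->(1,3)
  grid max=1 at (0,2)
Step 5: ant0:(0,2)->E->(0,3) | ant1:(1,3)->N->(0,3)
  grid max=4 at (0,3)

(0,3) (0,3)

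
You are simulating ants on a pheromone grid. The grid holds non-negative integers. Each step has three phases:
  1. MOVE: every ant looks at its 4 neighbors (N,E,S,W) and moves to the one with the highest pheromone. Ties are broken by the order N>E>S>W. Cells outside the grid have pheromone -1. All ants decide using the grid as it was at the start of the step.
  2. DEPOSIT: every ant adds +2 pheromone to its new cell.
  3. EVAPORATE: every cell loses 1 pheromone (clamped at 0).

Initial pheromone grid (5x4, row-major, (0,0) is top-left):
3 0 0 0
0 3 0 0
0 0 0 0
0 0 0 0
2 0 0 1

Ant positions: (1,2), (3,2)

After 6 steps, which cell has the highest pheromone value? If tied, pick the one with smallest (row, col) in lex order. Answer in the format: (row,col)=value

Answer: (1,1)=7

Derivation:
Step 1: ant0:(1,2)->W->(1,1) | ant1:(3,2)->N->(2,2)
  grid max=4 at (1,1)
Step 2: ant0:(1,1)->N->(0,1) | ant1:(2,2)->N->(1,2)
  grid max=3 at (1,1)
Step 3: ant0:(0,1)->S->(1,1) | ant1:(1,2)->W->(1,1)
  grid max=6 at (1,1)
Step 4: ant0:(1,1)->N->(0,1) | ant1:(1,1)->N->(0,1)
  grid max=5 at (1,1)
Step 5: ant0:(0,1)->S->(1,1) | ant1:(0,1)->S->(1,1)
  grid max=8 at (1,1)
Step 6: ant0:(1,1)->N->(0,1) | ant1:(1,1)->N->(0,1)
  grid max=7 at (1,1)
Final grid:
  0 5 0 0
  0 7 0 0
  0 0 0 0
  0 0 0 0
  0 0 0 0
Max pheromone 7 at (1,1)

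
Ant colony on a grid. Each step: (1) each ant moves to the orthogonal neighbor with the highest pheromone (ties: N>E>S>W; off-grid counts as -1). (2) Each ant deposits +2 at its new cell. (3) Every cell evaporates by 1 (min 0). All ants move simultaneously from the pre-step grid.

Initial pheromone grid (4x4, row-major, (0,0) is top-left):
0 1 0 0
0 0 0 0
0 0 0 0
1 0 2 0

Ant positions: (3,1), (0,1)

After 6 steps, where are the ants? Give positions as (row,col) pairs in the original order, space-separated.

Step 1: ant0:(3,1)->E->(3,2) | ant1:(0,1)->E->(0,2)
  grid max=3 at (3,2)
Step 2: ant0:(3,2)->N->(2,2) | ant1:(0,2)->E->(0,3)
  grid max=2 at (3,2)
Step 3: ant0:(2,2)->S->(3,2) | ant1:(0,3)->S->(1,3)
  grid max=3 at (3,2)
Step 4: ant0:(3,2)->N->(2,2) | ant1:(1,3)->N->(0,3)
  grid max=2 at (3,2)
Step 5: ant0:(2,2)->S->(3,2) | ant1:(0,3)->S->(1,3)
  grid max=3 at (3,2)
Step 6: ant0:(3,2)->N->(2,2) | ant1:(1,3)->N->(0,3)
  grid max=2 at (3,2)

(2,2) (0,3)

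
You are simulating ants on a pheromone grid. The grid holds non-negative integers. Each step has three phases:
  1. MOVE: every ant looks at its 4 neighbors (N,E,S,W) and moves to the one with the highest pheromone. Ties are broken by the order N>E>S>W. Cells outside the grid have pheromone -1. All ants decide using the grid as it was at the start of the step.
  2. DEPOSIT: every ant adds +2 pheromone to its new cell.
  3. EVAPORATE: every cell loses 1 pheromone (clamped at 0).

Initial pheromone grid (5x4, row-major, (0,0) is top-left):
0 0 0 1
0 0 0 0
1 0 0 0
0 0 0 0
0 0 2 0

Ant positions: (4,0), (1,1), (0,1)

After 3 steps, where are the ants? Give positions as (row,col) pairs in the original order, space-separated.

Step 1: ant0:(4,0)->N->(3,0) | ant1:(1,1)->N->(0,1) | ant2:(0,1)->E->(0,2)
  grid max=1 at (0,1)
Step 2: ant0:(3,0)->N->(2,0) | ant1:(0,1)->E->(0,2) | ant2:(0,2)->W->(0,1)
  grid max=2 at (0,1)
Step 3: ant0:(2,0)->N->(1,0) | ant1:(0,2)->W->(0,1) | ant2:(0,1)->E->(0,2)
  grid max=3 at (0,1)

(1,0) (0,1) (0,2)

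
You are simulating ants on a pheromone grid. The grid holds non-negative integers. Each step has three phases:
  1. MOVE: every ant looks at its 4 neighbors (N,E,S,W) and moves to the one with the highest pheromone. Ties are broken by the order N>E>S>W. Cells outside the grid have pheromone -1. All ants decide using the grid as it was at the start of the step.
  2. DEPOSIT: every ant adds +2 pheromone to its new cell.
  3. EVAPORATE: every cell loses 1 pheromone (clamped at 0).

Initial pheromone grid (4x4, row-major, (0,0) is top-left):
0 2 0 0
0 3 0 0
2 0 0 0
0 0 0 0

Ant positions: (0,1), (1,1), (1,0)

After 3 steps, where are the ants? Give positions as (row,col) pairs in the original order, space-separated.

Step 1: ant0:(0,1)->S->(1,1) | ant1:(1,1)->N->(0,1) | ant2:(1,0)->E->(1,1)
  grid max=6 at (1,1)
Step 2: ant0:(1,1)->N->(0,1) | ant1:(0,1)->S->(1,1) | ant2:(1,1)->N->(0,1)
  grid max=7 at (1,1)
Step 3: ant0:(0,1)->S->(1,1) | ant1:(1,1)->N->(0,1) | ant2:(0,1)->S->(1,1)
  grid max=10 at (1,1)

(1,1) (0,1) (1,1)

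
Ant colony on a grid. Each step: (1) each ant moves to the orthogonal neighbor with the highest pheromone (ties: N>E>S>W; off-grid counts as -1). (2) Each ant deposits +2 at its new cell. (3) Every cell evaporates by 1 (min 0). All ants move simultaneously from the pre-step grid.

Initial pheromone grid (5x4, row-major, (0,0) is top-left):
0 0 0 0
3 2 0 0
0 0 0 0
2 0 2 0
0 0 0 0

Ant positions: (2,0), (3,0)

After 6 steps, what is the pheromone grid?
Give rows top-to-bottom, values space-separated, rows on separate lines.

After step 1: ants at (1,0),(2,0)
  0 0 0 0
  4 1 0 0
  1 0 0 0
  1 0 1 0
  0 0 0 0
After step 2: ants at (1,1),(1,0)
  0 0 0 0
  5 2 0 0
  0 0 0 0
  0 0 0 0
  0 0 0 0
After step 3: ants at (1,0),(1,1)
  0 0 0 0
  6 3 0 0
  0 0 0 0
  0 0 0 0
  0 0 0 0
After step 4: ants at (1,1),(1,0)
  0 0 0 0
  7 4 0 0
  0 0 0 0
  0 0 0 0
  0 0 0 0
After step 5: ants at (1,0),(1,1)
  0 0 0 0
  8 5 0 0
  0 0 0 0
  0 0 0 0
  0 0 0 0
After step 6: ants at (1,1),(1,0)
  0 0 0 0
  9 6 0 0
  0 0 0 0
  0 0 0 0
  0 0 0 0

0 0 0 0
9 6 0 0
0 0 0 0
0 0 0 0
0 0 0 0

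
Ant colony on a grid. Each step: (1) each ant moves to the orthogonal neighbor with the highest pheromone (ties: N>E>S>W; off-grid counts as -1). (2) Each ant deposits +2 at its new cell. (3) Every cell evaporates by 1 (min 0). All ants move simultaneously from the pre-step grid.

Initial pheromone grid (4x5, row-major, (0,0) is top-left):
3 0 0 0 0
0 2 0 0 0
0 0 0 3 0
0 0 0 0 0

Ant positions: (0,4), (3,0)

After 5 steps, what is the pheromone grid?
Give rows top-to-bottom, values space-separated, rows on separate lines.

After step 1: ants at (1,4),(2,0)
  2 0 0 0 0
  0 1 0 0 1
  1 0 0 2 0
  0 0 0 0 0
After step 2: ants at (0,4),(1,0)
  1 0 0 0 1
  1 0 0 0 0
  0 0 0 1 0
  0 0 0 0 0
After step 3: ants at (1,4),(0,0)
  2 0 0 0 0
  0 0 0 0 1
  0 0 0 0 0
  0 0 0 0 0
After step 4: ants at (0,4),(0,1)
  1 1 0 0 1
  0 0 0 0 0
  0 0 0 0 0
  0 0 0 0 0
After step 5: ants at (1,4),(0,0)
  2 0 0 0 0
  0 0 0 0 1
  0 0 0 0 0
  0 0 0 0 0

2 0 0 0 0
0 0 0 0 1
0 0 0 0 0
0 0 0 0 0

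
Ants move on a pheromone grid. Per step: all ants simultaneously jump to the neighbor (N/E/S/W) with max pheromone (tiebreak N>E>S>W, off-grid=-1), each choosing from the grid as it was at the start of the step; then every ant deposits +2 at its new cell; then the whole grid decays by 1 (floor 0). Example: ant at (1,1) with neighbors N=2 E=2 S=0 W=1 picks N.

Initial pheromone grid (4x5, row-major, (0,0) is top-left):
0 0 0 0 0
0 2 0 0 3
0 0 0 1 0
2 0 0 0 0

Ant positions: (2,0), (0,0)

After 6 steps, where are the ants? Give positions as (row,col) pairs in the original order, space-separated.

Step 1: ant0:(2,0)->S->(3,0) | ant1:(0,0)->E->(0,1)
  grid max=3 at (3,0)
Step 2: ant0:(3,0)->N->(2,0) | ant1:(0,1)->S->(1,1)
  grid max=2 at (1,1)
Step 3: ant0:(2,0)->S->(3,0) | ant1:(1,1)->N->(0,1)
  grid max=3 at (3,0)
Step 4: ant0:(3,0)->N->(2,0) | ant1:(0,1)->S->(1,1)
  grid max=2 at (1,1)
Step 5: ant0:(2,0)->S->(3,0) | ant1:(1,1)->N->(0,1)
  grid max=3 at (3,0)
Step 6: ant0:(3,0)->N->(2,0) | ant1:(0,1)->S->(1,1)
  grid max=2 at (1,1)

(2,0) (1,1)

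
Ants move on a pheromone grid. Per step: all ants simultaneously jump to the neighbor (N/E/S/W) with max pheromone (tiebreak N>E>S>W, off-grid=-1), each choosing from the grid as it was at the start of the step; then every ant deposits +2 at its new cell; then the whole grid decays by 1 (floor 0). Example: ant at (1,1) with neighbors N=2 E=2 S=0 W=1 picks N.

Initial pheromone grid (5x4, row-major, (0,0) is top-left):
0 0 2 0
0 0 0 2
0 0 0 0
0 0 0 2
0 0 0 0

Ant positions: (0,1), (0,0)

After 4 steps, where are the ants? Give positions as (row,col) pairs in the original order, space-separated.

Step 1: ant0:(0,1)->E->(0,2) | ant1:(0,0)->E->(0,1)
  grid max=3 at (0,2)
Step 2: ant0:(0,2)->W->(0,1) | ant1:(0,1)->E->(0,2)
  grid max=4 at (0,2)
Step 3: ant0:(0,1)->E->(0,2) | ant1:(0,2)->W->(0,1)
  grid max=5 at (0,2)
Step 4: ant0:(0,2)->W->(0,1) | ant1:(0,1)->E->(0,2)
  grid max=6 at (0,2)

(0,1) (0,2)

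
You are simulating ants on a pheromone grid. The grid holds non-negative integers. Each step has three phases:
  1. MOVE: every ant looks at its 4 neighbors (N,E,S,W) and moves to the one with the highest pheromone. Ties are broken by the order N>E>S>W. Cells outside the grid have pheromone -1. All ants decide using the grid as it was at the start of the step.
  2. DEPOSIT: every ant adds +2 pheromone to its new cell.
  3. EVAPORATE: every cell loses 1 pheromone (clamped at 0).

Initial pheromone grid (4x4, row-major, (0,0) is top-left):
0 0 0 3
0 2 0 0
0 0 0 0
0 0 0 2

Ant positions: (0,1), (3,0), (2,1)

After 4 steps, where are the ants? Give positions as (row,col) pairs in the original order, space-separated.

Step 1: ant0:(0,1)->S->(1,1) | ant1:(3,0)->N->(2,0) | ant2:(2,1)->N->(1,1)
  grid max=5 at (1,1)
Step 2: ant0:(1,1)->N->(0,1) | ant1:(2,0)->N->(1,0) | ant2:(1,1)->N->(0,1)
  grid max=4 at (1,1)
Step 3: ant0:(0,1)->S->(1,1) | ant1:(1,0)->E->(1,1) | ant2:(0,1)->S->(1,1)
  grid max=9 at (1,1)
Step 4: ant0:(1,1)->N->(0,1) | ant1:(1,1)->N->(0,1) | ant2:(1,1)->N->(0,1)
  grid max=8 at (1,1)

(0,1) (0,1) (0,1)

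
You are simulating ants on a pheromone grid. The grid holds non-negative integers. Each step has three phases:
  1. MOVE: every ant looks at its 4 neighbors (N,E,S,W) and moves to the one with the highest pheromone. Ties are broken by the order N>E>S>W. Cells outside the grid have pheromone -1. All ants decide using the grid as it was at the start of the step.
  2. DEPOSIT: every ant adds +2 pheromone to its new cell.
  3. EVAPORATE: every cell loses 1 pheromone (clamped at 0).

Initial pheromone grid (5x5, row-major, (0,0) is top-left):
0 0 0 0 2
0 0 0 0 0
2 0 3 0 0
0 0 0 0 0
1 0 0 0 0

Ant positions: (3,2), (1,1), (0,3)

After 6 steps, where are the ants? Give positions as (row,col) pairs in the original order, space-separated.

Step 1: ant0:(3,2)->N->(2,2) | ant1:(1,1)->N->(0,1) | ant2:(0,3)->E->(0,4)
  grid max=4 at (2,2)
Step 2: ant0:(2,2)->N->(1,2) | ant1:(0,1)->E->(0,2) | ant2:(0,4)->S->(1,4)
  grid max=3 at (2,2)
Step 3: ant0:(1,2)->S->(2,2) | ant1:(0,2)->S->(1,2) | ant2:(1,4)->N->(0,4)
  grid max=4 at (2,2)
Step 4: ant0:(2,2)->N->(1,2) | ant1:(1,2)->S->(2,2) | ant2:(0,4)->S->(1,4)
  grid max=5 at (2,2)
Step 5: ant0:(1,2)->S->(2,2) | ant1:(2,2)->N->(1,2) | ant2:(1,4)->N->(0,4)
  grid max=6 at (2,2)
Step 6: ant0:(2,2)->N->(1,2) | ant1:(1,2)->S->(2,2) | ant2:(0,4)->S->(1,4)
  grid max=7 at (2,2)

(1,2) (2,2) (1,4)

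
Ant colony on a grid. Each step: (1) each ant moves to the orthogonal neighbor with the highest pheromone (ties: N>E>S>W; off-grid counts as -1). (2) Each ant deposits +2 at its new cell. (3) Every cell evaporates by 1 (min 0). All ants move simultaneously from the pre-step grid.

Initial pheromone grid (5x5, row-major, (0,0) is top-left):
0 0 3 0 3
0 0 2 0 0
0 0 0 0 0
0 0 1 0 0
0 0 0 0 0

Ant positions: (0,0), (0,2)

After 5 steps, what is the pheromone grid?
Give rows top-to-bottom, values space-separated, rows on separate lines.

After step 1: ants at (0,1),(1,2)
  0 1 2 0 2
  0 0 3 0 0
  0 0 0 0 0
  0 0 0 0 0
  0 0 0 0 0
After step 2: ants at (0,2),(0,2)
  0 0 5 0 1
  0 0 2 0 0
  0 0 0 0 0
  0 0 0 0 0
  0 0 0 0 0
After step 3: ants at (1,2),(1,2)
  0 0 4 0 0
  0 0 5 0 0
  0 0 0 0 0
  0 0 0 0 0
  0 0 0 0 0
After step 4: ants at (0,2),(0,2)
  0 0 7 0 0
  0 0 4 0 0
  0 0 0 0 0
  0 0 0 0 0
  0 0 0 0 0
After step 5: ants at (1,2),(1,2)
  0 0 6 0 0
  0 0 7 0 0
  0 0 0 0 0
  0 0 0 0 0
  0 0 0 0 0

0 0 6 0 0
0 0 7 0 0
0 0 0 0 0
0 0 0 0 0
0 0 0 0 0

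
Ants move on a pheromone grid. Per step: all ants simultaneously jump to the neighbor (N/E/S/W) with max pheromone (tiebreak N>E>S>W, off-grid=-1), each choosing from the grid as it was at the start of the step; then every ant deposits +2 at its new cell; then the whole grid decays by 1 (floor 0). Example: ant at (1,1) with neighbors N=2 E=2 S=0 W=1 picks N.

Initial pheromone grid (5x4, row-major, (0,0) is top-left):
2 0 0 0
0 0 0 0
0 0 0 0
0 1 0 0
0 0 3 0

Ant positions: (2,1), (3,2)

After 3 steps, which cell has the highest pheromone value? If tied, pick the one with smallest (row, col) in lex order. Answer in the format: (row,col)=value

Step 1: ant0:(2,1)->S->(3,1) | ant1:(3,2)->S->(4,2)
  grid max=4 at (4,2)
Step 2: ant0:(3,1)->N->(2,1) | ant1:(4,2)->N->(3,2)
  grid max=3 at (4,2)
Step 3: ant0:(2,1)->S->(3,1) | ant1:(3,2)->S->(4,2)
  grid max=4 at (4,2)
Final grid:
  0 0 0 0
  0 0 0 0
  0 0 0 0
  0 2 0 0
  0 0 4 0
Max pheromone 4 at (4,2)

Answer: (4,2)=4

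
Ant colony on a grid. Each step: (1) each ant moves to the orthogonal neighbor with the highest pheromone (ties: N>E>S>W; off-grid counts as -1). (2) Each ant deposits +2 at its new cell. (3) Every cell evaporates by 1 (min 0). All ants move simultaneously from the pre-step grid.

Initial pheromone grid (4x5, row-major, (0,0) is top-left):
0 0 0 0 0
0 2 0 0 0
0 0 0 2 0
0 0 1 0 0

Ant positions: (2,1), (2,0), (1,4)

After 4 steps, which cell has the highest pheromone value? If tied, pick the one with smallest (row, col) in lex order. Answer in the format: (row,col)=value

Answer: (1,1)=6

Derivation:
Step 1: ant0:(2,1)->N->(1,1) | ant1:(2,0)->N->(1,0) | ant2:(1,4)->N->(0,4)
  grid max=3 at (1,1)
Step 2: ant0:(1,1)->W->(1,0) | ant1:(1,0)->E->(1,1) | ant2:(0,4)->S->(1,4)
  grid max=4 at (1,1)
Step 3: ant0:(1,0)->E->(1,1) | ant1:(1,1)->W->(1,0) | ant2:(1,4)->N->(0,4)
  grid max=5 at (1,1)
Step 4: ant0:(1,1)->W->(1,0) | ant1:(1,0)->E->(1,1) | ant2:(0,4)->S->(1,4)
  grid max=6 at (1,1)
Final grid:
  0 0 0 0 0
  4 6 0 0 1
  0 0 0 0 0
  0 0 0 0 0
Max pheromone 6 at (1,1)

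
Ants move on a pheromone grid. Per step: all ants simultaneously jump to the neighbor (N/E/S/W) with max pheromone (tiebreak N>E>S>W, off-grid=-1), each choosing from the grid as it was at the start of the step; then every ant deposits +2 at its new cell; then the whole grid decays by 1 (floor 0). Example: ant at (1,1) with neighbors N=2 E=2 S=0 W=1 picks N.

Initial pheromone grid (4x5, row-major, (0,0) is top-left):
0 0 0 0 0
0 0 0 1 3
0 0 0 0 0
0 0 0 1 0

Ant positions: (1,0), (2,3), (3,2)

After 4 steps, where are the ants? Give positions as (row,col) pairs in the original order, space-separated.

Step 1: ant0:(1,0)->N->(0,0) | ant1:(2,3)->N->(1,3) | ant2:(3,2)->E->(3,3)
  grid max=2 at (1,3)
Step 2: ant0:(0,0)->E->(0,1) | ant1:(1,3)->E->(1,4) | ant2:(3,3)->N->(2,3)
  grid max=3 at (1,4)
Step 3: ant0:(0,1)->E->(0,2) | ant1:(1,4)->W->(1,3) | ant2:(2,3)->N->(1,3)
  grid max=4 at (1,3)
Step 4: ant0:(0,2)->E->(0,3) | ant1:(1,3)->E->(1,4) | ant2:(1,3)->E->(1,4)
  grid max=5 at (1,4)

(0,3) (1,4) (1,4)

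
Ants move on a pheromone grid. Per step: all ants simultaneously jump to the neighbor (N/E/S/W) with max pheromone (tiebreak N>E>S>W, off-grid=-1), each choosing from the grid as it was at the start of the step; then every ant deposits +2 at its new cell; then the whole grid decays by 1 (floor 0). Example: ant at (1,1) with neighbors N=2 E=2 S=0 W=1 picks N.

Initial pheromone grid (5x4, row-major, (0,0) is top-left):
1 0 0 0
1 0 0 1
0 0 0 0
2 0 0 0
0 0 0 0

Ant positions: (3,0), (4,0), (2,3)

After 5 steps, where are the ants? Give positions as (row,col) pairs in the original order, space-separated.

Step 1: ant0:(3,0)->N->(2,0) | ant1:(4,0)->N->(3,0) | ant2:(2,3)->N->(1,3)
  grid max=3 at (3,0)
Step 2: ant0:(2,0)->S->(3,0) | ant1:(3,0)->N->(2,0) | ant2:(1,3)->N->(0,3)
  grid max=4 at (3,0)
Step 3: ant0:(3,0)->N->(2,0) | ant1:(2,0)->S->(3,0) | ant2:(0,3)->S->(1,3)
  grid max=5 at (3,0)
Step 4: ant0:(2,0)->S->(3,0) | ant1:(3,0)->N->(2,0) | ant2:(1,3)->N->(0,3)
  grid max=6 at (3,0)
Step 5: ant0:(3,0)->N->(2,0) | ant1:(2,0)->S->(3,0) | ant2:(0,3)->S->(1,3)
  grid max=7 at (3,0)

(2,0) (3,0) (1,3)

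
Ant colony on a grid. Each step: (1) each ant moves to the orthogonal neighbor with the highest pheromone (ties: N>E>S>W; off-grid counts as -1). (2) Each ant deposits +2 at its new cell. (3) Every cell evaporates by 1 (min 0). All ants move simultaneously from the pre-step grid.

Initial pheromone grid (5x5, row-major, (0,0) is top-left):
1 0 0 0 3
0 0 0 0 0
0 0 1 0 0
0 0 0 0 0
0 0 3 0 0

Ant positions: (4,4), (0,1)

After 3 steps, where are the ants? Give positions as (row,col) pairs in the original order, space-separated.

Step 1: ant0:(4,4)->N->(3,4) | ant1:(0,1)->W->(0,0)
  grid max=2 at (0,0)
Step 2: ant0:(3,4)->N->(2,4) | ant1:(0,0)->E->(0,1)
  grid max=1 at (0,0)
Step 3: ant0:(2,4)->N->(1,4) | ant1:(0,1)->W->(0,0)
  grid max=2 at (0,0)

(1,4) (0,0)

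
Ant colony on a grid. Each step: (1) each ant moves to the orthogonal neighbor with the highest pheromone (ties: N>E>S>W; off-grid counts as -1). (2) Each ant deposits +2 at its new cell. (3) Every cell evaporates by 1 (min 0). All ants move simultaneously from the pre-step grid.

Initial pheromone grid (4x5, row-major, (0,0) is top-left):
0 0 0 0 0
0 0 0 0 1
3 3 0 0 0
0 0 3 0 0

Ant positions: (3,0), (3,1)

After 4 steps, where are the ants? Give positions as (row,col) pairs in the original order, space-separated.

Step 1: ant0:(3,0)->N->(2,0) | ant1:(3,1)->N->(2,1)
  grid max=4 at (2,0)
Step 2: ant0:(2,0)->E->(2,1) | ant1:(2,1)->W->(2,0)
  grid max=5 at (2,0)
Step 3: ant0:(2,1)->W->(2,0) | ant1:(2,0)->E->(2,1)
  grid max=6 at (2,0)
Step 4: ant0:(2,0)->E->(2,1) | ant1:(2,1)->W->(2,0)
  grid max=7 at (2,0)

(2,1) (2,0)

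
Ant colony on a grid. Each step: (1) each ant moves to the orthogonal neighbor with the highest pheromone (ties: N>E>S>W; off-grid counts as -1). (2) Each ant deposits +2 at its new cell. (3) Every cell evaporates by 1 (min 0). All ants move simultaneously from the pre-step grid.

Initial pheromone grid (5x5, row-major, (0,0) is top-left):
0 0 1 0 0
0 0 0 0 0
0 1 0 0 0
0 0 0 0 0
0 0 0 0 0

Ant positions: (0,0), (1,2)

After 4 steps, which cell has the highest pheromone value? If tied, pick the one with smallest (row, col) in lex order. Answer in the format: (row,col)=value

Step 1: ant0:(0,0)->E->(0,1) | ant1:(1,2)->N->(0,2)
  grid max=2 at (0,2)
Step 2: ant0:(0,1)->E->(0,2) | ant1:(0,2)->W->(0,1)
  grid max=3 at (0,2)
Step 3: ant0:(0,2)->W->(0,1) | ant1:(0,1)->E->(0,2)
  grid max=4 at (0,2)
Step 4: ant0:(0,1)->E->(0,2) | ant1:(0,2)->W->(0,1)
  grid max=5 at (0,2)
Final grid:
  0 4 5 0 0
  0 0 0 0 0
  0 0 0 0 0
  0 0 0 0 0
  0 0 0 0 0
Max pheromone 5 at (0,2)

Answer: (0,2)=5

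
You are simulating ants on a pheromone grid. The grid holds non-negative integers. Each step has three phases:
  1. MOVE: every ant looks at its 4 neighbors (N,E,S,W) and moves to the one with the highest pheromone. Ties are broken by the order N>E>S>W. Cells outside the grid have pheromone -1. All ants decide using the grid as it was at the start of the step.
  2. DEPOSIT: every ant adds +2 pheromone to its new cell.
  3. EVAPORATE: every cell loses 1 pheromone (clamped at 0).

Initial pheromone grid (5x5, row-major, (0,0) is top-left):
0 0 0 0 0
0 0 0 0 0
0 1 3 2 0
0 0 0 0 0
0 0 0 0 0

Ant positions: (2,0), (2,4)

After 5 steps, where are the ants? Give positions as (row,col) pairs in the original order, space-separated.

Step 1: ant0:(2,0)->E->(2,1) | ant1:(2,4)->W->(2,3)
  grid max=3 at (2,3)
Step 2: ant0:(2,1)->E->(2,2) | ant1:(2,3)->W->(2,2)
  grid max=5 at (2,2)
Step 3: ant0:(2,2)->E->(2,3) | ant1:(2,2)->E->(2,3)
  grid max=5 at (2,3)
Step 4: ant0:(2,3)->W->(2,2) | ant1:(2,3)->W->(2,2)
  grid max=7 at (2,2)
Step 5: ant0:(2,2)->E->(2,3) | ant1:(2,2)->E->(2,3)
  grid max=7 at (2,3)

(2,3) (2,3)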